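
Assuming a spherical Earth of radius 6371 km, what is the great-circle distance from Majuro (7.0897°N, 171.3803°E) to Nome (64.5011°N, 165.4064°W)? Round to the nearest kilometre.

6642 km

Δλ = -165.4064 − 171.3803 = -336.7867°; wrapped into (−180°, 180°]: 23.2133°.
Δφ = 64.5011 − 7.0897 = 57.4114°.
a = sin²(Δφ/2) + cos φ₁ · cos φ₂ · sin²(Δλ/2) = 0.247991.
c = 2·atan2(√a, √(1−a)) = 1.04255 rad → d = 6371·c ≈ 6642.09 km.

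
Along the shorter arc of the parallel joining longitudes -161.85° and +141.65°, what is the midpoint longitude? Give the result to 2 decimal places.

Signed shortest Δλ from -161.85° to +141.65° is -56.50°.
Midpoint longitude = -161.85° + (-56.50°)/2 = -161.85° − 28.25° = -190.10°.
Normalise into (−180°, 180°]: +169.90°.
(The naïve average (-161.85 + +141.65)/2 = -10.1° is on the wrong side of the globe.)

+169.90°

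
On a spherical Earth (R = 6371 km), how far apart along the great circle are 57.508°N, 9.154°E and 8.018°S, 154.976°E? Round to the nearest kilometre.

Δλ = 154.976 − 9.154 = 145.822°.
Δφ = -8.018 − 57.508 = -65.526°.
a = sin²(Δφ/2) + cos φ₁ · cos φ₂ · sin²(Δλ/2) = 0.778857.
c = 2·atan2(√a, √(1−a)) = 2.16243 rad → d = 6371·c ≈ 13776.82 km.

13777 km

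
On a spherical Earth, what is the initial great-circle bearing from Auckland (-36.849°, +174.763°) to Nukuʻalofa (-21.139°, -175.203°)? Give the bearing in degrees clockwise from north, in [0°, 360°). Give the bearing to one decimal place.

Δλ = -175.203 − 174.763 = -349.966°; wrapped into (−180°, 180°]: 10.034°.
θ = atan2( sin Δλ · cos φ₂ , cos φ₁ · sin φ₂ − sin φ₁ · cos φ₂ · cos Δλ )
  = atan2(0.16251, 0.26221) = 31.789° → normalised to [0°, 360°): 31.789°.

31.8°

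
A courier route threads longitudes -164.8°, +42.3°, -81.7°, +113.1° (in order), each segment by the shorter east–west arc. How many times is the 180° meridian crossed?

2

Leg 1: -164.8° → +42.3°, shortest Δλ = -152.9° (west) — crosses 180°.
Leg 2: +42.3° → -81.7°, shortest Δλ = -124.0° (west) — does not cross 180°.
Leg 3: -81.7° → +113.1°, shortest Δλ = -165.2° (west) — crosses 180°.
Total crossings: 2.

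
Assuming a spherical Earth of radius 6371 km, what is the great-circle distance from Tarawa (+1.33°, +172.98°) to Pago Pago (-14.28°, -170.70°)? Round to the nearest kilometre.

2499 km

Δλ = -170.70 − 172.98 = -343.68°; wrapped into (−180°, 180°]: 16.32°.
Δφ = -14.28 − 1.33 = -15.61°.
a = sin²(Δφ/2) + cos φ₁ · cos φ₂ · sin²(Δλ/2) = 0.037961.
c = 2·atan2(√a, √(1−a)) = 0.39218 rad → d = 6371·c ≈ 2498.57 km.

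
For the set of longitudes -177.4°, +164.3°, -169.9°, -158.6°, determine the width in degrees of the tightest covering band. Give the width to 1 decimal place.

Sort the longitudes: -177.4°, -169.9°, -158.6°, +164.3°.
Eastward gaps between consecutive values (wrapping around): 7.5°, 11.3°, 322.9°, 18.3°.
Largest gap = 322.9° ⇒ minimal covering band is its complement: 360° − 322.9° = 37.1°.
Band runs from +164.3° eastward to -158.6°, crossing the antimeridian.

37.1°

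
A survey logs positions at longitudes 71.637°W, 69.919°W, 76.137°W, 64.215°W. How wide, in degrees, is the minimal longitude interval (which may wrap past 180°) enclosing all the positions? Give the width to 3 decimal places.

Sort the longitudes: -76.137°, -71.637°, -69.919°, -64.215°.
Eastward gaps between consecutive values (wrapping around): 4.500°, 1.718°, 5.704°, 348.078°.
Largest gap = 348.078° ⇒ minimal covering band is its complement: 360° − 348.078° = 11.922°.
Band runs from -76.137° eastward to -64.215°.

11.922°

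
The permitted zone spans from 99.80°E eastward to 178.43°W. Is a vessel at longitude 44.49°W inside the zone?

Band width going east from +99.80° to -178.43°: ((-178.43 − 99.80) mod 360) = 81.77°.
Offset of -44.49° east of the west edge: ((-44.49 − 99.80) mod 360) = 215.71°.
215.71° > 81.77° ⇒ outside.

No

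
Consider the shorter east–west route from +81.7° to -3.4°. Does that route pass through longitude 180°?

Signed shortest Δλ = ((-3.4 − 81.7 + 180) mod 360) − 180 = -85.1°.
Going west by 85.1° from +81.7° reaches -3.4° without touching 180°.

No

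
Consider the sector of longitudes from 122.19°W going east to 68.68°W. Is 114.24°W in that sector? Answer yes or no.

Band width going east from -122.19° to -68.68°: ((-68.68 − -122.19) mod 360) = 53.51°.
Offset of -114.24° east of the west edge: ((-114.24 − -122.19) mod 360) = 7.95°.
7.95° ≤ 53.51° ⇒ inside.

Yes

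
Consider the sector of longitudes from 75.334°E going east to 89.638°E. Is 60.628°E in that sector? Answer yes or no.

No

Band width going east from +75.334° to +89.638°: ((89.638 − 75.334) mod 360) = 14.304°.
Offset of +60.628° east of the west edge: ((60.628 − 75.334) mod 360) = 345.294°.
345.294° > 14.304° ⇒ outside.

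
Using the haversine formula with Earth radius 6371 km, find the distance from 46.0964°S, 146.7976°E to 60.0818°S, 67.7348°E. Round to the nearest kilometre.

5155 km

Δλ = 67.7348 − 146.7976 = -79.0628°.
Δφ = -60.0818 − -46.0964 = -13.9854°.
a = sin²(Δφ/2) + cos φ₁ · cos φ₂ · sin²(Δλ/2) = 0.154943.
c = 2·atan2(√a, √(1−a)) = 0.80915 rad → d = 6371·c ≈ 5155.10 km.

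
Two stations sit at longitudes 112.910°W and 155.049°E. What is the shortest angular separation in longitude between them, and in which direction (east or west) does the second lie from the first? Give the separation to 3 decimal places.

Raw difference: 155.049 − -112.910 = 267.959°.
Normalise into (−180°, 180°]: 267.959° − 360° = -92.041°.
Negative ⇒ the second point lies to the west; separation 92.041°.

92.041° west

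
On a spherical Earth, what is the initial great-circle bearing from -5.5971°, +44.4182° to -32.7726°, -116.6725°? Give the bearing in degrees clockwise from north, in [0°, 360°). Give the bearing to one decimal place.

203.9°

Δλ = -116.6725 − 44.4182 = -161.0907°.
θ = atan2( sin Δλ · cos φ₂ , cos φ₁ · sin φ₂ − sin φ₁ · cos φ₂ · cos Δλ )
  = atan2(-0.27249, -0.61631) = -156.148° → normalised to [0°, 360°): 203.852°.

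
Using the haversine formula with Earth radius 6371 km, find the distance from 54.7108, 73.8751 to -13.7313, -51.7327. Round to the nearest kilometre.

Δλ = -51.7327 − 73.8751 = -125.6078°.
Δφ = -13.7313 − 54.7108 = -68.4421°.
a = sin²(Δφ/2) + cos φ₁ · cos φ₂ · sin²(Δλ/2) = 0.760248.
c = 2·atan2(√a, √(1−a)) = 2.11823 rad → d = 6371·c ≈ 13495.24 km.

13495 km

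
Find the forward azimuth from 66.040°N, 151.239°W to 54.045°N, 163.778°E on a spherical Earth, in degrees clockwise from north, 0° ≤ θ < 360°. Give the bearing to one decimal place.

Δλ = 163.778 − -151.239 = 315.017°; wrapped into (−180°, 180°]: -44.983°.
θ = atan2( sin Δλ · cos φ₂ , cos φ₁ · sin φ₂ − sin φ₁ · cos φ₂ · cos Δλ )
  = atan2(-0.41505, -0.05079) = -96.976° → normalised to [0°, 360°): 263.024°.

263.0°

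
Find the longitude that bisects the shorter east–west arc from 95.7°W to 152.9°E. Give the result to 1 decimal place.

Signed shortest Δλ from -95.7° to +152.9° is -111.4°.
Midpoint longitude = -95.7° + (-111.4°)/2 = -95.7° − 55.7° = -151.4°.
(The naïve average (-95.7 + +152.9)/2 = 28.6° is on the wrong side of the globe.)

151.4°W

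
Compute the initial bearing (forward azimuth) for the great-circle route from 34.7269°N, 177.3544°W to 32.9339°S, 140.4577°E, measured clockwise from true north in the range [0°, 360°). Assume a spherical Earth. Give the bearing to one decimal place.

215.1°

Δλ = 140.4577 − -177.3544 = 317.8121°; wrapped into (−180°, 180°]: -42.1879°.
θ = atan2( sin Δλ · cos φ₂ , cos φ₁ · sin φ₂ − sin φ₁ · cos φ₂ · cos Δλ )
  = atan2(-0.56364, -0.80109) = -144.870° → normalised to [0°, 360°): 215.130°.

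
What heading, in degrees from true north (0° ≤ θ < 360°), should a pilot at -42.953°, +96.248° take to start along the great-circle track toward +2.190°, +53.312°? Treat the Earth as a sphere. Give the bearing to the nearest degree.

308°

Δλ = 53.312 − 96.248 = -42.936°.
θ = atan2( sin Δλ · cos φ₂ , cos φ₁ · sin φ₂ − sin φ₁ · cos φ₂ · cos Δλ )
  = atan2(-0.68068, 0.52647) = -52.280° → normalised to [0°, 360°): 307.720°.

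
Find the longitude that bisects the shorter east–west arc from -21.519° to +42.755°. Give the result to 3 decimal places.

Signed shortest Δλ from -21.519° to +42.755° is +64.274°.
Midpoint longitude = -21.519° + (+64.274°)/2 = -21.519° + 32.137° = +10.618°.

+10.618°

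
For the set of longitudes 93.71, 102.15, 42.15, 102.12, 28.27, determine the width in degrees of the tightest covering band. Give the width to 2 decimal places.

73.88°

Sort the longitudes: +28.27°, +42.15°, +93.71°, +102.12°, +102.15°.
Eastward gaps between consecutive values (wrapping around): 13.88°, 51.56°, 8.41°, 0.03°, 286.12°.
Largest gap = 286.12° ⇒ minimal covering band is its complement: 360° − 286.12° = 73.88°.
Band runs from +28.27° eastward to +102.15°.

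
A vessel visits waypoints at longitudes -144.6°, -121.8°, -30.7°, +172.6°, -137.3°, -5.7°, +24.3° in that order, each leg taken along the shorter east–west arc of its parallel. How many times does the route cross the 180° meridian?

2

Leg 1: -144.6° → -121.8°, shortest Δλ = 22.8° (east) — does not cross 180°.
Leg 2: -121.8° → -30.7°, shortest Δλ = 91.1° (east) — does not cross 180°.
Leg 3: -30.7° → +172.6°, shortest Δλ = -156.7° (west) — crosses 180°.
Leg 4: +172.6° → -137.3°, shortest Δλ = 50.1° (east) — crosses 180°.
Leg 5: -137.3° → -5.7°, shortest Δλ = 131.6° (east) — does not cross 180°.
Leg 6: -5.7° → +24.3°, shortest Δλ = 30.0° (east) — does not cross 180°.
Total crossings: 2.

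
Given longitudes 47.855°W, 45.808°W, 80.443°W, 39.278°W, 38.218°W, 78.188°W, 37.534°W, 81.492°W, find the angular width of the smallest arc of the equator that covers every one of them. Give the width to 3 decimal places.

Sort the longitudes: -81.492°, -80.443°, -78.188°, -47.855°, -45.808°, -39.278°, -38.218°, -37.534°.
Eastward gaps between consecutive values (wrapping around): 1.049°, 2.255°, 30.333°, 2.047°, 6.530°, 1.060°, 0.684°, 316.042°.
Largest gap = 316.042° ⇒ minimal covering band is its complement: 360° − 316.042° = 43.958°.
Band runs from -81.492° eastward to -37.534°.

43.958°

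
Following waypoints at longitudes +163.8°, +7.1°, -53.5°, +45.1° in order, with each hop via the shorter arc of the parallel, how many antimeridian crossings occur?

Leg 1: +163.8° → +7.1°, shortest Δλ = -156.7° (west) — does not cross 180°.
Leg 2: +7.1° → -53.5°, shortest Δλ = -60.6° (west) — does not cross 180°.
Leg 3: -53.5° → +45.1°, shortest Δλ = 98.6° (east) — does not cross 180°.
Total crossings: 0.

0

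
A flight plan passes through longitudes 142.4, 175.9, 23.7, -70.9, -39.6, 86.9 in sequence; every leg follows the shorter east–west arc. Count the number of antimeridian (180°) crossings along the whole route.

0

Leg 1: +142.4° → +175.9°, shortest Δλ = 33.5° (east) — does not cross 180°.
Leg 2: +175.9° → +23.7°, shortest Δλ = -152.2° (west) — does not cross 180°.
Leg 3: +23.7° → -70.9°, shortest Δλ = -94.6° (west) — does not cross 180°.
Leg 4: -70.9° → -39.6°, shortest Δλ = 31.3° (east) — does not cross 180°.
Leg 5: -39.6° → +86.9°, shortest Δλ = 126.5° (east) — does not cross 180°.
Total crossings: 0.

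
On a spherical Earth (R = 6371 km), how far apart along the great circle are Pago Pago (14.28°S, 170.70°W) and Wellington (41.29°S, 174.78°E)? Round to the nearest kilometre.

Δλ = 174.78 − -170.70 = 345.48°; wrapped into (−180°, 180°]: -14.52°.
Δφ = -41.29 − -14.28 = -27.01°.
a = sin²(Δφ/2) + cos φ₁ · cos φ₂ · sin²(Δλ/2) = 0.066165.
c = 2·atan2(√a, √(1−a)) = 0.52030 rad → d = 6371·c ≈ 3314.83 km.

3315 km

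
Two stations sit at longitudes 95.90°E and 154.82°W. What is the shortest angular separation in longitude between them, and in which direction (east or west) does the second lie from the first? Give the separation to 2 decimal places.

109.28° east

Raw difference: -154.82 − 95.90 = -250.72°.
Normalise into (−180°, 180°]: -250.72° + 360° = 109.28°.
Positive ⇒ the second point lies to the east; separation 109.28°.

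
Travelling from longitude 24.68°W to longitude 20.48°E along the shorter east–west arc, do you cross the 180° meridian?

No

Signed shortest Δλ = ((20.48 − -24.68 + 180) mod 360) − 180 = 45.16°.
Going east by 45.16° from -24.68° reaches +20.48° without touching 180°.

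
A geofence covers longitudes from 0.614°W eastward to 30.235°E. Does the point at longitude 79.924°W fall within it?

No

Band width going east from -0.614° to +30.235°: ((30.235 − -0.614) mod 360) = 30.849°.
Offset of -79.924° east of the west edge: ((-79.924 − -0.614) mod 360) = 280.690°.
280.690° > 30.849° ⇒ outside.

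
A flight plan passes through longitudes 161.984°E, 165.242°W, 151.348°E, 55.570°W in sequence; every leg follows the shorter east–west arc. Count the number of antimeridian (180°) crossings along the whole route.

Leg 1: +161.984° → -165.242°, shortest Δλ = 32.774° (east) — crosses 180°.
Leg 2: -165.242° → +151.348°, shortest Δλ = -43.41° (west) — crosses 180°.
Leg 3: +151.348° → -55.570°, shortest Δλ = 153.082° (east) — crosses 180°.
Total crossings: 3.

3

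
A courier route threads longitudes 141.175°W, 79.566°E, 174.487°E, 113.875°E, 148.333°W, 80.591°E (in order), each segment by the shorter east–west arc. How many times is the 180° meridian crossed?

3

Leg 1: -141.175° → +79.566°, shortest Δλ = -139.259° (west) — crosses 180°.
Leg 2: +79.566° → +174.487°, shortest Δλ = 94.921° (east) — does not cross 180°.
Leg 3: +174.487° → +113.875°, shortest Δλ = -60.612° (west) — does not cross 180°.
Leg 4: +113.875° → -148.333°, shortest Δλ = 97.792° (east) — crosses 180°.
Leg 5: -148.333° → +80.591°, shortest Δλ = -131.076° (west) — crosses 180°.
Total crossings: 3.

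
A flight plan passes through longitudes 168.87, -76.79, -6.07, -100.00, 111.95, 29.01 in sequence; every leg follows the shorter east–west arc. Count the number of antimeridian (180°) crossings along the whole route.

Leg 1: +168.87° → -76.79°, shortest Δλ = 114.34° (east) — crosses 180°.
Leg 2: -76.79° → -6.07°, shortest Δλ = 70.72° (east) — does not cross 180°.
Leg 3: -6.07° → -100.00°, shortest Δλ = -93.93° (west) — does not cross 180°.
Leg 4: -100.00° → +111.95°, shortest Δλ = -148.05° (west) — crosses 180°.
Leg 5: +111.95° → +29.01°, shortest Δλ = -82.94° (west) — does not cross 180°.
Total crossings: 2.

2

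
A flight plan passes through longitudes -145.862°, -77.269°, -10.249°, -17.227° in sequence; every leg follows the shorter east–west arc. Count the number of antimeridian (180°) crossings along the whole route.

0

Leg 1: -145.862° → -77.269°, shortest Δλ = 68.593° (east) — does not cross 180°.
Leg 2: -77.269° → -10.249°, shortest Δλ = 67.02° (east) — does not cross 180°.
Leg 3: -10.249° → -17.227°, shortest Δλ = -6.978° (west) — does not cross 180°.
Total crossings: 0.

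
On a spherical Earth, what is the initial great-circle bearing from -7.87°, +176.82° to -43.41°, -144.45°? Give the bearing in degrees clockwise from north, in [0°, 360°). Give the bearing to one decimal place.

Δλ = -144.45 − 176.82 = -321.27°; wrapped into (−180°, 180°]: 38.73°.
θ = atan2( sin Δλ · cos φ₂ , cos φ₁ · sin φ₂ − sin φ₁ · cos φ₂ · cos Δλ )
  = atan2(0.45451, -0.60314) = 143.000° → normalised to [0°, 360°): 143.000°.

143.0°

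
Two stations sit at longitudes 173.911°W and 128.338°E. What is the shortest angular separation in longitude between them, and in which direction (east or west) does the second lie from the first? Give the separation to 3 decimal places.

Raw difference: 128.338 − -173.911 = 302.249°.
Normalise into (−180°, 180°]: 302.249° − 360° = -57.751°.
Negative ⇒ the second point lies to the west; separation 57.751°.

57.751° west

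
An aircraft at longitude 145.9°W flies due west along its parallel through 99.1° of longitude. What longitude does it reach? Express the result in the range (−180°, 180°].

Start at -145.9°; shift −99.1° → -245.0°.
-245.0° lies outside (−180°, 180°]; add 360° → +115.0°.

115.0°E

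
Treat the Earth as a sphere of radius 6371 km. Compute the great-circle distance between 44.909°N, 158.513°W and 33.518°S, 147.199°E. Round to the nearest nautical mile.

Δλ = 147.199 − -158.513 = 305.712°; wrapped into (−180°, 180°]: -54.288°.
Δφ = -33.518 − 44.909 = -78.427°.
a = sin²(Δφ/2) + cos φ₁ · cos φ₂ · sin²(Δλ/2) = 0.522593.
c = 2·atan2(√a, √(1−a)) = 1.61600 rad → d = 6371·c ≈ 10295.52 km ≈ 5559.13 nmi.

5559 nmi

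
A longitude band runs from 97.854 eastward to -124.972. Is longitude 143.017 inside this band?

Yes

Band width going east from +97.854° to -124.972°: ((-124.972 − 97.854) mod 360) = 137.174°.
Offset of +143.017° east of the west edge: ((143.017 − 97.854) mod 360) = 45.163°.
45.163° ≤ 137.174° ⇒ inside.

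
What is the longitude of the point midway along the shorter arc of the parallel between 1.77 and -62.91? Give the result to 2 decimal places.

Signed shortest Δλ from +1.77° to -62.91° is -64.68°.
Midpoint longitude = +1.77° + (-64.68°)/2 = +1.77° − 32.34° = -30.57°.

-30.57°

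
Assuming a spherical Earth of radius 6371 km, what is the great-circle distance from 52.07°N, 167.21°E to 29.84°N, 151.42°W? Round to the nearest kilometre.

4178 km

Δλ = -151.42 − 167.21 = -318.63°; wrapped into (−180°, 180°]: 41.37°.
Δφ = 29.84 − 52.07 = -22.23°.
a = sin²(Δφ/2) + cos φ₁ · cos φ₂ · sin²(Δλ/2) = 0.103692.
c = 2·atan2(√a, √(1−a)) = 0.65571 rad → d = 6371·c ≈ 4177.52 km.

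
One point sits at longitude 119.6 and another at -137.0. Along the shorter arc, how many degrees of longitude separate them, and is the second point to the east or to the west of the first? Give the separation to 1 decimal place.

103.4° east

Raw difference: -137.0 − 119.6 = -256.6°.
Normalise into (−180°, 180°]: -256.6° + 360° = 103.4°.
Positive ⇒ the second point lies to the east; separation 103.4°.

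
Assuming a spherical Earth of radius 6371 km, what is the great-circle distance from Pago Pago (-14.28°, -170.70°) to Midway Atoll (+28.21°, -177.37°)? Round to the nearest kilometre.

Δλ = -177.37 − -170.70 = -6.67°.
Δφ = 28.21 − -14.28 = 42.49°.
a = sin²(Δφ/2) + cos φ₁ · cos φ₂ · sin²(Δλ/2) = 0.134192.
c = 2·atan2(√a, √(1−a)) = 0.75011 rad → d = 6371·c ≈ 4778.94 km.

4779 km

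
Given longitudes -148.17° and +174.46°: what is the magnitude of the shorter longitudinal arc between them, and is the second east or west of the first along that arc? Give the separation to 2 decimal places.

Raw difference: 174.46 − -148.17 = 322.63°.
Normalise into (−180°, 180°]: 322.63° − 360° = -37.37°.
Negative ⇒ the second point lies to the west; separation 37.37°.

37.37° west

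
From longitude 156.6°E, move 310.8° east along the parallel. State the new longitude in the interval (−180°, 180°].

Start at +156.6°; shift +310.8° → +467.4°.
+467.4° lies outside (−180°, 180°]; subtract 360° → +107.4°.

107.4°E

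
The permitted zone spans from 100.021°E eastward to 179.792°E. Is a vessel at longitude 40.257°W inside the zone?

No

Band width going east from +100.021° to +179.792°: ((179.792 − 100.021) mod 360) = 79.771°.
Offset of -40.257° east of the west edge: ((-40.257 − 100.021) mod 360) = 219.722°.
219.722° > 79.771° ⇒ outside.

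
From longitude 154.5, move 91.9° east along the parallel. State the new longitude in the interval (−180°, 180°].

Start at +154.5°; shift +91.9° → +246.4°.
+246.4° lies outside (−180°, 180°]; subtract 360° → -113.6°.

-113.6°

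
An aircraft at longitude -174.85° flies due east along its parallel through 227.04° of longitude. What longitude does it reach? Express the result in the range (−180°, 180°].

+52.19°

Start at -174.85°; shift +227.04° → +52.19°.
+52.19° already lies in (−180°, 180°].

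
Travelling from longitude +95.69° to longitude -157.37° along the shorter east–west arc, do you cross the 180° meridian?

Naïve |-157.37 − 95.69| = 253.06° > 180°, so the shorter arc goes the other way round — across 180°.
Signed shortest Δλ = ((-157.37 − 95.69 + 180) mod 360) − 180 = 106.94°.
Going east by 106.94° from +95.69° passes through 180° before reaching -157.37°.

Yes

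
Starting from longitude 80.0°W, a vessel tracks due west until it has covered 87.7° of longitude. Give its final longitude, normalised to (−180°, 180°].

167.7°W

Start at -80.0°; shift −87.7° → -167.7°.
-167.7° already lies in (−180°, 180°].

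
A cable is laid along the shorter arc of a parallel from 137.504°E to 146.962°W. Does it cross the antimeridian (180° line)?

Yes

Naïve |-146.962 − 137.504| = 284.466° > 180°, so the shorter arc goes the other way round — across 180°.
Signed shortest Δλ = ((-146.962 − 137.504 + 180) mod 360) − 180 = 75.534°.
Going east by 75.534° from +137.504° passes through 180° before reaching -146.962°.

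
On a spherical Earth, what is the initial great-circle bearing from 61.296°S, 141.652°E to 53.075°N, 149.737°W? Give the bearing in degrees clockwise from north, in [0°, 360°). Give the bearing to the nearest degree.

Δλ = -149.737 − 141.652 = -291.389°; wrapped into (−180°, 180°]: 68.611°.
θ = atan2( sin Δλ · cos φ₂ , cos φ₁ · sin φ₂ − sin φ₁ · cos φ₂ · cos Δλ )
  = atan2(0.55939, 0.57613) = 44.156° → normalised to [0°, 360°): 44.156°.

44°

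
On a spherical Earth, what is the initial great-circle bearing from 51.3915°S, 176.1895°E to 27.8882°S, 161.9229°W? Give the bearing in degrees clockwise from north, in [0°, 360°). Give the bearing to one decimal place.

Δλ = -161.9229 − 176.1895 = -338.1124°; wrapped into (−180°, 180°]: 21.8876°.
θ = atan2( sin Δλ · cos φ₂ , cos φ₁ · sin φ₂ − sin φ₁ · cos φ₂ · cos Δλ )
  = atan2(0.32949, 0.34902) = 43.352° → normalised to [0°, 360°): 43.352°.

43.4°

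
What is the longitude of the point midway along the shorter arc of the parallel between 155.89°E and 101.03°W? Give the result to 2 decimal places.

152.57°W

Signed shortest Δλ from +155.89° to -101.03° is +103.08°.
Midpoint longitude = +155.89° + (+103.08°)/2 = +155.89° + 51.54° = +207.43°.
Normalise into (−180°, 180°]: -152.57°.
(The naïve average (+155.89 + -101.03)/2 = 27.43° is on the wrong side of the globe.)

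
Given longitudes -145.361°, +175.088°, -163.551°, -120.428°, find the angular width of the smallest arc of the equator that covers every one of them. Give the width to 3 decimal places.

Sort the longitudes: -163.551°, -145.361°, -120.428°, +175.088°.
Eastward gaps between consecutive values (wrapping around): 18.190°, 24.933°, 295.516°, 21.361°.
Largest gap = 295.516° ⇒ minimal covering band is its complement: 360° − 295.516° = 64.484°.
Band runs from +175.088° eastward to -120.428°, crossing the antimeridian.

64.484°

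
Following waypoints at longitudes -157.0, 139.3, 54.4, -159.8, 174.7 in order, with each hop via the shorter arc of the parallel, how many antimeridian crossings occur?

3

Leg 1: -157.0° → +139.3°, shortest Δλ = -63.7° (west) — crosses 180°.
Leg 2: +139.3° → +54.4°, shortest Δλ = -84.9° (west) — does not cross 180°.
Leg 3: +54.4° → -159.8°, shortest Δλ = 145.8° (east) — crosses 180°.
Leg 4: -159.8° → +174.7°, shortest Δλ = -25.5° (west) — crosses 180°.
Total crossings: 3.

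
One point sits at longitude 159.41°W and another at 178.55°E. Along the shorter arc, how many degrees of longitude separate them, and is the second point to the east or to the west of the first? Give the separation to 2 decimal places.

Raw difference: 178.55 − -159.41 = 337.96°.
Normalise into (−180°, 180°]: 337.96° − 360° = -22.04°.
Negative ⇒ the second point lies to the west; separation 22.04°.

22.04° west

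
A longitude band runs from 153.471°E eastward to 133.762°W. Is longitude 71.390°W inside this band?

No

Band width going east from +153.471° to -133.762°: ((-133.762 − 153.471) mod 360) = 72.767°.
Offset of -71.390° east of the west edge: ((-71.390 − 153.471) mod 360) = 135.139°.
135.139° > 72.767° ⇒ outside.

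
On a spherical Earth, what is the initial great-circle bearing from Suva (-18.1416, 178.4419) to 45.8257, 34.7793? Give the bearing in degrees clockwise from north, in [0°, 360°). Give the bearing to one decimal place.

Δλ = 34.7793 − 178.4419 = -143.6626°.
θ = atan2( sin Δλ · cos φ₂ , cos φ₁ · sin φ₂ − sin φ₁ · cos φ₂ · cos Δλ )
  = atan2(-0.41291, 0.50679) = -39.171° → normalised to [0°, 360°): 320.829°.

320.8°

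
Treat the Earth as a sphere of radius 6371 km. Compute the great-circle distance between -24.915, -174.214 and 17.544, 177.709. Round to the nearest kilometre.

4802 km

Δλ = 177.709 − -174.214 = 351.923°; wrapped into (−180°, 180°]: -8.077°.
Δφ = 17.544 − -24.915 = 42.459°.
a = sin²(Δφ/2) + cos φ₁ · cos φ₂ · sin²(Δλ/2) = 0.135409.
c = 2·atan2(√a, √(1−a)) = 0.75367 rad → d = 6371·c ≈ 4801.63 km.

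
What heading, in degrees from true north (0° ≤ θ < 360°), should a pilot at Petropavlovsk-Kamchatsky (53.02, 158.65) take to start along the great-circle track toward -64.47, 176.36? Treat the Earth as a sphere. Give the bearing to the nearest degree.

171°

Δλ = 176.36 − 158.65 = 17.71°.
θ = atan2( sin Δλ · cos φ₂ , cos φ₁ · sin φ₂ − sin φ₁ · cos φ₂ · cos Δλ )
  = atan2(0.13110, -0.87077) = 171.438° → normalised to [0°, 360°): 171.438°.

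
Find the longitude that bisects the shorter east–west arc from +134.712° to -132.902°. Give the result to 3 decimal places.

-179.095°

Signed shortest Δλ from +134.712° to -132.902° is +92.386°.
Midpoint longitude = +134.712° + (+92.386°)/2 = +134.712° + 46.193° = +180.905°.
Normalise into (−180°, 180°]: -179.095°.
(The naïve average (+134.712 + -132.902)/2 = 0.905° is on the wrong side of the globe.)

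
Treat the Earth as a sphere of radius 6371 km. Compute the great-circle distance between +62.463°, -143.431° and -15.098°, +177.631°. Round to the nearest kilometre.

9265 km

Δλ = 177.631 − -143.431 = 321.062°; wrapped into (−180°, 180°]: -38.938°.
Δφ = -15.098 − 62.463 = -77.561°.
a = sin²(Δφ/2) + cos φ₁ · cos φ₂ · sin²(Δλ/2) = 0.441885.
c = 2·atan2(√a, √(1−a)) = 1.45430 rad → d = 6371·c ≈ 9265.36 km.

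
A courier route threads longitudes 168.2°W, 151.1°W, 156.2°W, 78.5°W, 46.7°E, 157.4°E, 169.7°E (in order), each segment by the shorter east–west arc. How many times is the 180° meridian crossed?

0

Leg 1: -168.2° → -151.1°, shortest Δλ = 17.1° (east) — does not cross 180°.
Leg 2: -151.1° → -156.2°, shortest Δλ = -5.1° (west) — does not cross 180°.
Leg 3: -156.2° → -78.5°, shortest Δλ = 77.7° (east) — does not cross 180°.
Leg 4: -78.5° → +46.7°, shortest Δλ = 125.2° (east) — does not cross 180°.
Leg 5: +46.7° → +157.4°, shortest Δλ = 110.7° (east) — does not cross 180°.
Leg 6: +157.4° → +169.7°, shortest Δλ = 12.3° (east) — does not cross 180°.
Total crossings: 0.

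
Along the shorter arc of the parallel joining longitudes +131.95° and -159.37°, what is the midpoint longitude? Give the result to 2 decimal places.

Signed shortest Δλ from +131.95° to -159.37° is +68.68°.
Midpoint longitude = +131.95° + (+68.68°)/2 = +131.95° + 34.34° = +166.29°.
(The naïve average (+131.95 + -159.37)/2 = -13.71° is on the wrong side of the globe.)

+166.29°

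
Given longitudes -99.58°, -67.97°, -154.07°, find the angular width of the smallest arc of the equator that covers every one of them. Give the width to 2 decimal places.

Sort the longitudes: -154.07°, -99.58°, -67.97°.
Eastward gaps between consecutive values (wrapping around): 54.49°, 31.61°, 273.90°.
Largest gap = 273.90° ⇒ minimal covering band is its complement: 360° − 273.90° = 86.10°.
Band runs from -154.07° eastward to -67.97°.

86.10°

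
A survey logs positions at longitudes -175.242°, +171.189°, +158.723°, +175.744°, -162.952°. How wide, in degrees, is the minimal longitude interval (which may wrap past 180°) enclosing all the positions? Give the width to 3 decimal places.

38.325°

Sort the longitudes: -175.242°, -162.952°, +158.723°, +171.189°, +175.744°.
Eastward gaps between consecutive values (wrapping around): 12.290°, 321.675°, 12.466°, 4.555°, 9.014°.
Largest gap = 321.675° ⇒ minimal covering band is its complement: 360° − 321.675° = 38.325°.
Band runs from +158.723° eastward to -162.952°, crossing the antimeridian.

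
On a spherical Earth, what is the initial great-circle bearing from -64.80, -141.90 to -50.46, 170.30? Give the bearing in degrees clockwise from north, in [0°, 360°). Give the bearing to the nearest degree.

Δλ = 170.30 − -141.90 = 312.20°; wrapped into (−180°, 180°]: -47.80°.
θ = atan2( sin Δλ · cos φ₂ , cos φ₁ · sin φ₂ − sin φ₁ · cos φ₂ · cos Δλ )
  = atan2(-0.47161, 0.05858) = -82.920° → normalised to [0°, 360°): 277.080°.

277°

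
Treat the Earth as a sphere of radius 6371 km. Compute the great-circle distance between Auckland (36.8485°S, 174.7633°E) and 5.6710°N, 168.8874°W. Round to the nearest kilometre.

Δλ = -168.8874 − 174.7633 = -343.6507°; wrapped into (−180°, 180°]: 16.3493°.
Δφ = 5.6710 − -36.8485 = 42.5195°.
a = sin²(Δφ/2) + cos φ₁ · cos φ₂ · sin²(Δλ/2) = 0.147576.
c = 2·atan2(√a, √(1−a)) = 0.78859 rad → d = 6371·c ≈ 5024.10 km.

5024 km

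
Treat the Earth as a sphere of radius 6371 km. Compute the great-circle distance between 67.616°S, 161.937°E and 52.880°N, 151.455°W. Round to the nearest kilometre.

Δλ = -151.455 − 161.937 = -313.392°; wrapped into (−180°, 180°]: 46.608°.
Δφ = 52.880 − -67.616 = 120.496°.
a = sin²(Δφ/2) + cos φ₁ · cos φ₂ · sin²(Δλ/2) = 0.789707.
c = 2·atan2(√a, √(1−a)) = 2.18881 rad → d = 6371·c ≈ 13944.88 km.

13945 km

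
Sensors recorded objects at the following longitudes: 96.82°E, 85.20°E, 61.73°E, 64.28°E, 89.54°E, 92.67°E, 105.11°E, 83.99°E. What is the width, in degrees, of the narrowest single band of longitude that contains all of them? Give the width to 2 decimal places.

Sort the longitudes: +61.73°, +64.28°, +83.99°, +85.20°, +89.54°, +92.67°, +96.82°, +105.11°.
Eastward gaps between consecutive values (wrapping around): 2.55°, 19.71°, 1.21°, 4.34°, 3.13°, 4.15°, 8.29°, 316.62°.
Largest gap = 316.62° ⇒ minimal covering band is its complement: 360° − 316.62° = 43.38°.
Band runs from +61.73° eastward to +105.11°.

43.38°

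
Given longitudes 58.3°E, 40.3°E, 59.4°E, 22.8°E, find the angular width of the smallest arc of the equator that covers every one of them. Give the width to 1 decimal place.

Sort the longitudes: +22.8°, +40.3°, +58.3°, +59.4°.
Eastward gaps between consecutive values (wrapping around): 17.5°, 18.0°, 1.1°, 323.4°.
Largest gap = 323.4° ⇒ minimal covering band is its complement: 360° − 323.4° = 36.6°.
Band runs from +22.8° eastward to +59.4°.

36.6°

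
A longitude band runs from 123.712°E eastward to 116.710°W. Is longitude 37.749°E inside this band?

No

Band width going east from +123.712° to -116.710°: ((-116.710 − 123.712) mod 360) = 119.578°.
Offset of +37.749° east of the west edge: ((37.749 − 123.712) mod 360) = 274.037°.
274.037° > 119.578° ⇒ outside.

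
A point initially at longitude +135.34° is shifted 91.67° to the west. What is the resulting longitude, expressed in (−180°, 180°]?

Start at +135.34°; shift −91.67° → +43.67°.
+43.67° already lies in (−180°, 180°].

+43.67°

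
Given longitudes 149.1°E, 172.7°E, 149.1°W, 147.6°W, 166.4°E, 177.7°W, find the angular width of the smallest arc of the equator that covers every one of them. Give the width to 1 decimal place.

63.3°

Sort the longitudes: -177.7°, -149.1°, -147.6°, +149.1°, +166.4°, +172.7°.
Eastward gaps between consecutive values (wrapping around): 28.6°, 1.5°, 296.7°, 17.3°, 6.3°, 9.6°.
Largest gap = 296.7° ⇒ minimal covering band is its complement: 360° − 296.7° = 63.3°.
Band runs from +149.1° eastward to -147.6°, crossing the antimeridian.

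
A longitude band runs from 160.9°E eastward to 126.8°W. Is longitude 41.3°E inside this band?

No

Band width going east from +160.9° to -126.8°: ((-126.8 − 160.9) mod 360) = 72.3°.
Offset of +41.3° east of the west edge: ((41.3 − 160.9) mod 360) = 240.4°.
240.4° > 72.3° ⇒ outside.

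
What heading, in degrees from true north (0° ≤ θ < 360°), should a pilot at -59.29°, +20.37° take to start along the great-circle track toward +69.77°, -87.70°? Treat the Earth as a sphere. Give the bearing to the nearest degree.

Δλ = -87.70 − 20.37 = -108.07°.
θ = atan2( sin Δλ · cos φ₂ , cos φ₁ · sin φ₂ − sin φ₁ · cos φ₂ · cos Δλ )
  = atan2(-0.32873, 0.38697) = -40.348° → normalised to [0°, 360°): 319.652°.

320°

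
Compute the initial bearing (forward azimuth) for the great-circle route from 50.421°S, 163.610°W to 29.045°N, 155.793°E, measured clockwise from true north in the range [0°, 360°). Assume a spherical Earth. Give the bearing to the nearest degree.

325°

Δλ = 155.793 − -163.610 = 319.403°; wrapped into (−180°, 180°]: -40.597°.
θ = atan2( sin Δλ · cos φ₂ , cos φ₁ · sin φ₂ − sin φ₁ · cos φ₂ · cos Δλ )
  = atan2(-0.56890, 0.82096) = -34.721° → normalised to [0°, 360°): 325.279°.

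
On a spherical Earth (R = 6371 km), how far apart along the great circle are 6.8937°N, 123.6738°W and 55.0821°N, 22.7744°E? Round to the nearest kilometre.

12458 km

Δλ = 22.7744 − -123.6738 = 146.4482°.
Δφ = 55.0821 − 6.8937 = 48.1884°.
a = sin²(Δφ/2) + cos φ₁ · cos φ₂ · sin²(Δλ/2) = 0.687582.
c = 2·atan2(√a, √(1−a)) = 1.95537 rad → d = 6371·c ≈ 12457.66 km.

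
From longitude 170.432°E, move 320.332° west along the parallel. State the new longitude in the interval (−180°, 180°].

Start at +170.432°; shift −320.332° → -149.900°.
-149.900° already lies in (−180°, 180°].

149.900°W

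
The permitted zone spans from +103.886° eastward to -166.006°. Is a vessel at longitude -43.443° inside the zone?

Band width going east from +103.886° to -166.006°: ((-166.006 − 103.886) mod 360) = 90.108°.
Offset of -43.443° east of the west edge: ((-43.443 − 103.886) mod 360) = 212.671°.
212.671° > 90.108° ⇒ outside.

No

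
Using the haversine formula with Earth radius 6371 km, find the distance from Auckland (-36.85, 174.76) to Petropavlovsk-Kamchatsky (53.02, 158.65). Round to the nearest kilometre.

10114 km

Δλ = 158.65 − 174.76 = -16.11°.
Δφ = 53.02 − -36.85 = 89.87°.
a = sin²(Δφ/2) + cos φ₁ · cos φ₂ · sin²(Δλ/2) = 0.508317.
c = 2·atan2(√a, √(1−a)) = 1.58743 rad → d = 6371·c ≈ 10113.52 km.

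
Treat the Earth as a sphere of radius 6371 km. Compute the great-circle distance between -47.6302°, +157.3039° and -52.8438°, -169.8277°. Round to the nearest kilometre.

2386 km

Δλ = -169.8277 − 157.3039 = -327.1316°; wrapped into (−180°, 180°]: 32.8684°.
Δφ = -52.8438 − -47.6302 = -5.2136°.
a = sin²(Δφ/2) + cos φ₁ · cos φ₂ · sin²(Δλ/2) = 0.034648.
c = 2·atan2(√a, √(1−a)) = 0.37446 rad → d = 6371·c ≈ 2385.70 km.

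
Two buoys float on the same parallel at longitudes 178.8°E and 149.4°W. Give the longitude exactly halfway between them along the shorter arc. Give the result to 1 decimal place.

165.3°W

Signed shortest Δλ from +178.8° to -149.4° is +31.8°.
Midpoint longitude = +178.8° + (+31.8°)/2 = +178.8° + 15.9° = +194.7°.
Normalise into (−180°, 180°]: -165.3°.
(The naïve average (+178.8 + -149.4)/2 = 14.7° is on the wrong side of the globe.)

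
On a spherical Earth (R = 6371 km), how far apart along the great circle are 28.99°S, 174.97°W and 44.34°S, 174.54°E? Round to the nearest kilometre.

1943 km

Δλ = 174.54 − -174.97 = 349.51°; wrapped into (−180°, 180°]: -10.49°.
Δφ = -44.34 − -28.99 = -15.35°.
a = sin²(Δφ/2) + cos φ₁ · cos φ₂ · sin²(Δλ/2) = 0.023064.
c = 2·atan2(√a, √(1−a)) = 0.30492 rad → d = 6371·c ≈ 1942.64 km.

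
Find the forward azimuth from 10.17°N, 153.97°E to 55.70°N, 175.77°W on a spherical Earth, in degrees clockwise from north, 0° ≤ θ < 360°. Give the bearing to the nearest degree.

Δλ = -175.77 − 153.97 = -329.74°; wrapped into (−180°, 180°]: 30.26°.
θ = atan2( sin Δλ · cos φ₂ , cos φ₁ · sin φ₂ − sin φ₁ · cos φ₂ · cos Δλ )
  = atan2(0.28397, 0.72717) = 21.332° → normalised to [0°, 360°): 21.332°.

21°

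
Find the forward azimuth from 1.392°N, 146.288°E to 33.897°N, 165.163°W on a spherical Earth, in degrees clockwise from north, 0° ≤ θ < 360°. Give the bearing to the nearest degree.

49°

Δλ = -165.163 − 146.288 = -311.451°; wrapped into (−180°, 180°]: 48.549°.
θ = atan2( sin Δλ · cos φ₂ , cos φ₁ · sin φ₂ − sin φ₁ · cos φ₂ · cos Δλ )
  = atan2(0.62213, 0.54419) = 48.823° → normalised to [0°, 360°): 48.823°.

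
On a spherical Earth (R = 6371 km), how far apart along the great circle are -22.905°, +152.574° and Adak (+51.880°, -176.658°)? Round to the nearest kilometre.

8839 km

Δλ = -176.658 − 152.574 = -329.232°; wrapped into (−180°, 180°]: 30.768°.
Δφ = 51.880 − -22.905 = 74.785°.
a = sin²(Δφ/2) + cos φ₁ · cos φ₂ · sin²(Δλ/2) = 0.408798.
c = 2·atan2(√a, √(1−a)) = 1.38737 rad → d = 6371·c ≈ 8838.91 km.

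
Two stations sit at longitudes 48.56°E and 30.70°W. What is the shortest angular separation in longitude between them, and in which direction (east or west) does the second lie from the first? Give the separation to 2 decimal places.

Raw difference: -30.70 − 48.56 = -79.26°.
Normalise into (−180°, 180°]: -79.26° stays -79.26°.
Negative ⇒ the second point lies to the west; separation 79.26°.

79.26° west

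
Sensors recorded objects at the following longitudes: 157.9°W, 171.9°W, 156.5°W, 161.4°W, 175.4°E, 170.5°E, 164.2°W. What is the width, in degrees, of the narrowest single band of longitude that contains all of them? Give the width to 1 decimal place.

Sort the longitudes: -171.9°, -164.2°, -161.4°, -157.9°, -156.5°, +170.5°, +175.4°.
Eastward gaps between consecutive values (wrapping around): 7.7°, 2.8°, 3.5°, 1.4°, 327.0°, 4.9°, 12.7°.
Largest gap = 327.0° ⇒ minimal covering band is its complement: 360° − 327.0° = 33.0°.
Band runs from +170.5° eastward to -156.5°, crossing the antimeridian.

33.0°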